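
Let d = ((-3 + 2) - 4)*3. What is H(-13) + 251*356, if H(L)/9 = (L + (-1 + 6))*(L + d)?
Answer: 91372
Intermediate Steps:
d = -15 (d = (-1 - 4)*3 = -5*3 = -15)
H(L) = 9*(-15 + L)*(5 + L) (H(L) = 9*((L + (-1 + 6))*(L - 15)) = 9*((L + 5)*(-15 + L)) = 9*((5 + L)*(-15 + L)) = 9*((-15 + L)*(5 + L)) = 9*(-15 + L)*(5 + L))
H(-13) + 251*356 = (-675 - 90*(-13) + 9*(-13)²) + 251*356 = (-675 + 1170 + 9*169) + 89356 = (-675 + 1170 + 1521) + 89356 = 2016 + 89356 = 91372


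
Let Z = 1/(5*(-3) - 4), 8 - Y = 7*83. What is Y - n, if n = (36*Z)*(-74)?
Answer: -13551/19 ≈ -713.21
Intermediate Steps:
Y = -573 (Y = 8 - 7*83 = 8 - 1*581 = 8 - 581 = -573)
Z = -1/19 (Z = 1/(-15 - 4) = 1/(-19) = -1/19 ≈ -0.052632)
n = 2664/19 (n = (36*(-1/19))*(-74) = -36/19*(-74) = 2664/19 ≈ 140.21)
Y - n = -573 - 1*2664/19 = -573 - 2664/19 = -13551/19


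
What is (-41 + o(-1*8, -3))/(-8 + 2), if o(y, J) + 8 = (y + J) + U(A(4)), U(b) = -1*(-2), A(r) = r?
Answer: 29/3 ≈ 9.6667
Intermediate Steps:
U(b) = 2
o(y, J) = -6 + J + y (o(y, J) = -8 + ((y + J) + 2) = -8 + ((J + y) + 2) = -8 + (2 + J + y) = -6 + J + y)
(-41 + o(-1*8, -3))/(-8 + 2) = (-41 + (-6 - 3 - 1*8))/(-8 + 2) = (-41 + (-6 - 3 - 8))/(-6) = -(-41 - 17)/6 = -⅙*(-58) = 29/3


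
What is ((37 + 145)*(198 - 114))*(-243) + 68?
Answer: -3714916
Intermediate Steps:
((37 + 145)*(198 - 114))*(-243) + 68 = (182*84)*(-243) + 68 = 15288*(-243) + 68 = -3714984 + 68 = -3714916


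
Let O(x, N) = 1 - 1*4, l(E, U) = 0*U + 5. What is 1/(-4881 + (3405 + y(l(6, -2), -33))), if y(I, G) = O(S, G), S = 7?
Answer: -1/1479 ≈ -0.00067613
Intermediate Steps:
l(E, U) = 5 (l(E, U) = 0 + 5 = 5)
O(x, N) = -3 (O(x, N) = 1 - 4 = -3)
y(I, G) = -3
1/(-4881 + (3405 + y(l(6, -2), -33))) = 1/(-4881 + (3405 - 3)) = 1/(-4881 + 3402) = 1/(-1479) = -1/1479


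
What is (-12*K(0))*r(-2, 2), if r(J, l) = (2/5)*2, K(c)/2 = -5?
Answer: 96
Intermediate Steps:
K(c) = -10 (K(c) = 2*(-5) = -10)
r(J, l) = 4/5 (r(J, l) = (2*(1/5))*2 = (2/5)*2 = 4/5)
(-12*K(0))*r(-2, 2) = -12*(-10)*(4/5) = 120*(4/5) = 96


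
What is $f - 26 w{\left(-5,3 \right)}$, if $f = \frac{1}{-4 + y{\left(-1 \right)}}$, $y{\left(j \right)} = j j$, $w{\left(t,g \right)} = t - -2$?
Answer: $\frac{233}{3} \approx 77.667$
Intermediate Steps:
$w{\left(t,g \right)} = 2 + t$ ($w{\left(t,g \right)} = t + 2 = 2 + t$)
$y{\left(j \right)} = j^{2}$
$f = - \frac{1}{3}$ ($f = \frac{1}{-4 + \left(-1\right)^{2}} = \frac{1}{-4 + 1} = \frac{1}{-3} = - \frac{1}{3} \approx -0.33333$)
$f - 26 w{\left(-5,3 \right)} = - \frac{1}{3} - 26 \left(2 - 5\right) = - \frac{1}{3} - -78 = - \frac{1}{3} + 78 = \frac{233}{3}$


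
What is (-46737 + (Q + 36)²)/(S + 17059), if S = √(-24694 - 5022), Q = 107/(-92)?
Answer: -6573002317637/2463355763408 + 385309943*I*√7429/1231677881704 ≈ -2.6683 + 0.026964*I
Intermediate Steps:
Q = -107/92 (Q = 107*(-1/92) = -107/92 ≈ -1.1630)
S = 2*I*√7429 (S = √(-29716) = 2*I*√7429 ≈ 172.38*I)
(-46737 + (Q + 36)²)/(S + 17059) = (-46737 + (-107/92 + 36)²)/(2*I*√7429 + 17059) = (-46737 + (3205/92)²)/(17059 + 2*I*√7429) = (-46737 + 10272025/8464)/(17059 + 2*I*√7429) = -385309943/(8464*(17059 + 2*I*√7429))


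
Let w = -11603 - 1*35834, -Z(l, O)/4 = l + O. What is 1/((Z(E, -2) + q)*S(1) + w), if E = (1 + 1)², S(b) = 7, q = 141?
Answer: -1/46506 ≈ -2.1503e-5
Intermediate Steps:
E = 4 (E = 2² = 4)
Z(l, O) = -4*O - 4*l (Z(l, O) = -4*(l + O) = -4*(O + l) = -4*O - 4*l)
w = -47437 (w = -11603 - 35834 = -47437)
1/((Z(E, -2) + q)*S(1) + w) = 1/(((-4*(-2) - 4*4) + 141)*7 - 47437) = 1/(((8 - 16) + 141)*7 - 47437) = 1/((-8 + 141)*7 - 47437) = 1/(133*7 - 47437) = 1/(931 - 47437) = 1/(-46506) = -1/46506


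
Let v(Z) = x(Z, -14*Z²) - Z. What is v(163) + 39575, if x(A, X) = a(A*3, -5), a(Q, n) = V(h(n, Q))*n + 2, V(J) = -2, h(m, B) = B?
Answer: 39424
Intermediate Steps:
a(Q, n) = 2 - 2*n (a(Q, n) = -2*n + 2 = 2 - 2*n)
x(A, X) = 12 (x(A, X) = 2 - 2*(-5) = 2 + 10 = 12)
v(Z) = 12 - Z
v(163) + 39575 = (12 - 1*163) + 39575 = (12 - 163) + 39575 = -151 + 39575 = 39424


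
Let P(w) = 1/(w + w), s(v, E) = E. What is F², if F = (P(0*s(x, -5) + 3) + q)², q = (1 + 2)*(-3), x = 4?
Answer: 7890481/1296 ≈ 6088.3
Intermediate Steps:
P(w) = 1/(2*w)
q = -9 (q = 3*(-3) = -9)
F = 2809/36 (F = (1/(2*(0*(-5) + 3)) - 9)² = (1/(2*(0 + 3)) - 9)² = ((½)/3 - 9)² = ((½)*(⅓) - 9)² = (⅙ - 9)² = (-53/6)² = 2809/36 ≈ 78.028)
F² = (2809/36)² = 7890481/1296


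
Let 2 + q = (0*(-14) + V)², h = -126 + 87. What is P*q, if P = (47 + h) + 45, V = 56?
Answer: 166102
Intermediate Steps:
h = -39
q = 3134 (q = -2 + (0*(-14) + 56)² = -2 + (0 + 56)² = -2 + 56² = -2 + 3136 = 3134)
P = 53 (P = (47 - 39) + 45 = 8 + 45 = 53)
P*q = 53*3134 = 166102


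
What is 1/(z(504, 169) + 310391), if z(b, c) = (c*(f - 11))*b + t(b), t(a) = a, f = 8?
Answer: 1/55367 ≈ 1.8061e-5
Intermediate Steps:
z(b, c) = b - 3*b*c (z(b, c) = (c*(8 - 11))*b + b = (c*(-3))*b + b = (-3*c)*b + b = -3*b*c + b = b - 3*b*c)
1/(z(504, 169) + 310391) = 1/(504*(1 - 3*169) + 310391) = 1/(504*(1 - 507) + 310391) = 1/(504*(-506) + 310391) = 1/(-255024 + 310391) = 1/55367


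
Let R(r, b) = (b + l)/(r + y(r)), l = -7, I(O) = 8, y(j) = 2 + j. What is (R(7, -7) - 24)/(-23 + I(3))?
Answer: 199/120 ≈ 1.6583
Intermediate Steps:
R(r, b) = (-7 + b)/(2 + 2*r) (R(r, b) = (b - 7)/(r + (2 + r)) = (-7 + b)/(2 + 2*r))
(R(7, -7) - 24)/(-23 + I(3)) = ((-7 - 7)/(2*(1 + 7)) - 24)/(-23 + 8) = ((½)*(-14)/8 - 24)/(-15) = -((½)*(⅛)*(-14) - 24)/15 = -(-7/8 - 24)/15 = -1/15*(-199/8) = 199/120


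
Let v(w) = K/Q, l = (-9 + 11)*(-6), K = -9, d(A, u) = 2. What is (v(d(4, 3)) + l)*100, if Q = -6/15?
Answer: 1050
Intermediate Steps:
Q = -2/5 (Q = -6*1/15 = -2/5 ≈ -0.40000)
l = -12 (l = 2*(-6) = -12)
v(w) = 45/2 (v(w) = -9/(-2/5) = -9*(-5/2) = 45/2)
(v(d(4, 3)) + l)*100 = (45/2 - 12)*100 = (21/2)*100 = 1050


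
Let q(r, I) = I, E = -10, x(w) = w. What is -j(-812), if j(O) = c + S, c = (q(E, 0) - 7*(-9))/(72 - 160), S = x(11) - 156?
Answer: 12823/88 ≈ 145.72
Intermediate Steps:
S = -145 (S = 11 - 156 = -145)
c = -63/88 (c = (0 - 7*(-9))/(72 - 160) = (0 + 63)/(-88) = 63*(-1/88) = -63/88 ≈ -0.71591)
j(O) = -12823/88 (j(O) = -63/88 - 145 = -12823/88)
-j(-812) = -1*(-12823/88) = 12823/88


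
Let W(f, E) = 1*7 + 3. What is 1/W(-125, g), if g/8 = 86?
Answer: 1/10 ≈ 0.10000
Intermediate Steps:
g = 688 (g = 8*86 = 688)
W(f, E) = 10 (W(f, E) = 7 + 3 = 10)
1/W(-125, g) = 1/10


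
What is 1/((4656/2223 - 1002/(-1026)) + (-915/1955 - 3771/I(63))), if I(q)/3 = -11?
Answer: 9561123/1117463629 ≈ 0.0085561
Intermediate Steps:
I(q) = -33 (I(q) = 3*(-11) = -33)
1/((4656/2223 - 1002/(-1026)) + (-915/1955 - 3771/I(63))) = 1/((4656/2223 - 1002/(-1026)) + (-915/1955 - 3771/(-33))) = 1/((4656*(1/2223) - 1002*(-1/1026)) + (-915*1/1955 - 3771*(-1/33))) = 1/((1552/741 + 167/171) + (-183/391 + 1257/11)) = 1/(6827/2223 + 489474/4301) = 1/(1117463629/9561123) = 9561123/1117463629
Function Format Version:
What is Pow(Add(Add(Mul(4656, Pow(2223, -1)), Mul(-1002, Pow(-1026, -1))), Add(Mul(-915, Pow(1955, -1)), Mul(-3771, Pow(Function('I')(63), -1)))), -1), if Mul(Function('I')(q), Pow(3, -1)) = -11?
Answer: Rational(9561123, 1117463629) ≈ 0.0085561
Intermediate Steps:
Function('I')(q) = -33 (Function('I')(q) = Mul(3, -11) = -33)
Pow(Add(Add(Mul(4656, Pow(2223, -1)), Mul(-1002, Pow(-1026, -1))), Add(Mul(-915, Pow(1955, -1)), Mul(-3771, Pow(Function('I')(63), -1)))), -1) = Pow(Add(Add(Mul(4656, Pow(2223, -1)), Mul(-1002, Pow(-1026, -1))), Add(Mul(-915, Pow(1955, -1)), Mul(-3771, Pow(-33, -1)))), -1) = Pow(Add(Add(Mul(4656, Rational(1, 2223)), Mul(-1002, Rational(-1, 1026))), Add(Mul(-915, Rational(1, 1955)), Mul(-3771, Rational(-1, 33)))), -1) = Pow(Add(Add(Rational(1552, 741), Rational(167, 171)), Add(Rational(-183, 391), Rational(1257, 11))), -1) = Pow(Add(Rational(6827, 2223), Rational(489474, 4301)), -1) = Pow(Rational(1117463629, 9561123), -1) = Rational(9561123, 1117463629)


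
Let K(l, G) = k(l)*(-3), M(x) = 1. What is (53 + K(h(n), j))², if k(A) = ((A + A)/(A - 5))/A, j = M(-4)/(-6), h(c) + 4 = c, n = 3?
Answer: 2916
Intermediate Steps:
h(c) = -4 + c
j = -⅙ (j = 1/(-6) = 1*(-⅙) = -⅙ ≈ -0.16667)
k(A) = 2/(-5 + A) (k(A) = ((2*A)/(-5 + A))/A = (2*A/(-5 + A))/A = 2/(-5 + A))
K(l, G) = -6/(-5 + l) (K(l, G) = (2/(-5 + l))*(-3) = -6/(-5 + l))
(53 + K(h(n), j))² = (53 - 6/(-5 + (-4 + 3)))² = (53 - 6/(-5 - 1))² = (53 - 6/(-6))² = (53 - 6*(-⅙))² = (53 + 1)² = 54² = 2916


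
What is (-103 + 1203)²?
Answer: 1210000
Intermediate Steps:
(-103 + 1203)² = 1100² = 1210000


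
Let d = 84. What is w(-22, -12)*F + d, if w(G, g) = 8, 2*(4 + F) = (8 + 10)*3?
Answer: 268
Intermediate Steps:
F = 23 (F = -4 + ((8 + 10)*3)/2 = -4 + (18*3)/2 = -4 + (½)*54 = -4 + 27 = 23)
w(-22, -12)*F + d = 8*23 + 84 = 184 + 84 = 268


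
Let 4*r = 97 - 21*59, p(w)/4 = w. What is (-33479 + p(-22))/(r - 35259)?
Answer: 67134/71089 ≈ 0.94437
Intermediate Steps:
p(w) = 4*w
r = -571/2 (r = (97 - 21*59)/4 = (97 - 1239)/4 = (1/4)*(-1142) = -571/2 ≈ -285.50)
(-33479 + p(-22))/(r - 35259) = (-33479 + 4*(-22))/(-571/2 - 35259) = (-33479 - 88)/(-71089/2) = -33567*(-2/71089) = 67134/71089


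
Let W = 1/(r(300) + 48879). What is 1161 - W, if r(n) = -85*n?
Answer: 27143018/23379 ≈ 1161.0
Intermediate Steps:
W = 1/23379 (W = 1/(-85*300 + 48879) = 1/(-25500 + 48879) = 1/23379 ≈ 4.2773e-5)
1161 - W = 1161 - 1*1/23379 = 1161 - 1/23379 = 27143018/23379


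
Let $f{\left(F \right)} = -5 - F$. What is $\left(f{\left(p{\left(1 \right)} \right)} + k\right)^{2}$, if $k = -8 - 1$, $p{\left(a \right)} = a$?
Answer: $225$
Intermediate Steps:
$k = -9$
$\left(f{\left(p{\left(1 \right)} \right)} + k\right)^{2} = \left(\left(-5 - 1\right) - 9\right)^{2} = \left(-6 - 9\right)^{2} = \left(-15\right)^{2} = 225$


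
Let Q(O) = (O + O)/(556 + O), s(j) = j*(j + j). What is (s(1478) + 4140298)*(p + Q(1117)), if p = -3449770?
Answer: -49110913671935616/1673 ≈ -2.9355e+13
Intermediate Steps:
s(j) = 2*j² (s(j) = j*(2*j) = 2*j²)
Q(O) = 2*O/(556 + O) (Q(O) = (2*O)/(556 + O) = 2*O/(556 + O))
(s(1478) + 4140298)*(p + Q(1117)) = (2*1478² + 4140298)*(-3449770 + 2*1117/(556 + 1117)) = (2*2184484 + 4140298)*(-3449770 + 2*1117/1673) = (4368968 + 4140298)*(-3449770 + 2*1117*(1/1673)) = 8509266*(-3449770 + 2234/1673) = 8509266*(-5771462976/1673) = -49110913671935616/1673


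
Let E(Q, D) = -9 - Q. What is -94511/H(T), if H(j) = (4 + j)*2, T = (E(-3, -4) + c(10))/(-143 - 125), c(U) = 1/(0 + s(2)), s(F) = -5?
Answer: -63322370/5391 ≈ -11746.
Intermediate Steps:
c(U) = -⅕ (c(U) = 1/(0 - 5) = 1/(-5) = -⅕)
T = 31/1340 (T = ((-9 - 1*(-3)) - ⅕)/(-143 - 125) = ((-9 + 3) - ⅕)/(-268) = (-6 - ⅕)*(-1/268) = -31/5*(-1/268) = 31/1340 ≈ 0.023134)
H(j) = 8 + 2*j
-94511/H(T) = -94511/(8 + 2*(31/1340)) = -94511/(8 + 31/670) = -94511/5391/670 = -94511*670/5391 = -63322370/5391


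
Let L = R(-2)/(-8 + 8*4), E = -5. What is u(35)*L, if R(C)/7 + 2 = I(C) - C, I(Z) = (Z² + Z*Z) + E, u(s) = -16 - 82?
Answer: -343/4 ≈ -85.750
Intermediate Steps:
u(s) = -98
I(Z) = -5 + 2*Z² (I(Z) = (Z² + Z*Z) - 5 = (Z² + Z²) - 5 = 2*Z² - 5 = -5 + 2*Z²)
R(C) = -49 - 7*C + 14*C² (R(C) = -14 + 7*((-5 + 2*C²) - C) = -14 + 7*(-5 - C + 2*C²) = -14 + (-35 - 7*C + 14*C²) = -49 - 7*C + 14*C²)
L = 7/8 (L = (-49 - 7*(-2) + 14*(-2)²)/(-8 + 8*4) = (-49 + 14 + 14*4)/(-8 + 32) = (-49 + 14 + 56)/24 = 21*(1/24) = 7/8 ≈ 0.87500)
u(35)*L = -98*7/8 = -343/4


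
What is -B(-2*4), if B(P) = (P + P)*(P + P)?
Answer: -256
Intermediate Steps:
B(P) = 4*P**2 (B(P) = (2*P)*(2*P) = 4*P**2)
-B(-2*4) = -4*(-2*4)**2 = -4*(-8)**2 = -4*64 = -1*256 = -256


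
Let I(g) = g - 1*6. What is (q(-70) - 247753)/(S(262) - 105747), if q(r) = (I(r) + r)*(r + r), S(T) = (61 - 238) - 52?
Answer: 227313/105976 ≈ 2.1449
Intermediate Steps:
I(g) = -6 + g (I(g) = g - 6 = -6 + g)
S(T) = -229 (S(T) = -177 - 52 = -229)
q(r) = 2*r*(-6 + 2*r) (q(r) = ((-6 + r) + r)*(r + r) = (-6 + 2*r)*(2*r) = 2*r*(-6 + 2*r))
(q(-70) - 247753)/(S(262) - 105747) = (4*(-70)*(-3 - 70) - 247753)/(-229 - 105747) = (4*(-70)*(-73) - 247753)/(-105976) = (20440 - 247753)*(-1/105976) = -227313*(-1/105976) = 227313/105976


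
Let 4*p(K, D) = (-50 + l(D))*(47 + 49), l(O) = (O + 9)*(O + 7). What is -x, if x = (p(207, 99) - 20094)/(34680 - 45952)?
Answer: 126729/5636 ≈ 22.486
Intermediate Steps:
l(O) = (7 + O)*(9 + O) (l(O) = (9 + O)*(7 + O) = (7 + O)*(9 + O))
p(K, D) = 312 + 24*D² + 384*D (p(K, D) = ((-50 + (63 + D² + 16*D))*(47 + 49))/4 = ((13 + D² + 16*D)*96)/4 = (1248 + 96*D² + 1536*D)/4 = 312 + 24*D² + 384*D)
x = -126729/5636 (x = ((312 + 24*99² + 384*99) - 20094)/(34680 - 45952) = ((312 + 24*9801 + 38016) - 20094)/(-11272) = ((312 + 235224 + 38016) - 20094)*(-1/11272) = (273552 - 20094)*(-1/11272) = 253458*(-1/11272) = -126729/5636 ≈ -22.486)
-x = -1*(-126729/5636) = 126729/5636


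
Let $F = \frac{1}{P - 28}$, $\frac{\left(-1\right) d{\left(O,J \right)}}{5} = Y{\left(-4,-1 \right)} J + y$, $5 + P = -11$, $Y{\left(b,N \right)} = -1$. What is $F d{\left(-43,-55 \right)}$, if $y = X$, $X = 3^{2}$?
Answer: $\frac{80}{11} \approx 7.2727$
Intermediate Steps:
$P = -16$ ($P = -5 - 11 = -16$)
$X = 9$
$y = 9$
$d{\left(O,J \right)} = -45 + 5 J$ ($d{\left(O,J \right)} = - 5 \left(- J + 9\right) = - 5 \left(9 - J\right) = -45 + 5 J$)
$F = - \frac{1}{44}$ ($F = \frac{1}{-16 - 28} = \frac{1}{-44} = - \frac{1}{44} \approx -0.022727$)
$F d{\left(-43,-55 \right)} = - \frac{-45 + 5 \left(-55\right)}{44} = - \frac{-45 - 275}{44} = \left(- \frac{1}{44}\right) \left(-320\right) = \frac{80}{11}$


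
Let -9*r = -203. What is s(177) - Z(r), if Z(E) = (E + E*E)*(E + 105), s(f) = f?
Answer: -49276295/729 ≈ -67594.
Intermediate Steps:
r = 203/9 (r = -1/9*(-203) = 203/9 ≈ 22.556)
Z(E) = (105 + E)*(E + E**2) (Z(E) = (E + E**2)*(105 + E) = (105 + E)*(E + E**2))
s(177) - Z(r) = 177 - 203*(105 + (203/9)**2 + 106*(203/9))/9 = 177 - 203*(105 + 41209/81 + 21518/9)/9 = 177 - 203*243376/(9*81) = 177 - 1*49405328/729 = 177 - 49405328/729 = -49276295/729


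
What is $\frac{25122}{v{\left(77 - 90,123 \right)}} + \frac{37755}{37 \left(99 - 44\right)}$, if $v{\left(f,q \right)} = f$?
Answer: $- \frac{10126491}{5291} \approx -1913.9$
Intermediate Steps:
$\frac{25122}{v{\left(77 - 90,123 \right)}} + \frac{37755}{37 \left(99 - 44\right)} = \frac{25122}{77 - 90} + \frac{37755}{37 \left(99 - 44\right)} = \frac{25122}{-13} + \frac{37755}{37 \cdot 55} = 25122 \left(- \frac{1}{13}\right) + \frac{37755}{2035} = - \frac{25122}{13} + 37755 \cdot \frac{1}{2035} = - \frac{25122}{13} + \frac{7551}{407} = - \frac{10126491}{5291}$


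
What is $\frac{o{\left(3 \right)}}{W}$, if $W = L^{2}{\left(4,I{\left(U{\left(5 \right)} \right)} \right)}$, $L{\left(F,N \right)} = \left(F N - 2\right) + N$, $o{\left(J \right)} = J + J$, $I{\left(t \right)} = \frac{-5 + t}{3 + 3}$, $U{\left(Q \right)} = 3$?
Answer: $\frac{54}{121} \approx 0.44628$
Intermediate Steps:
$I{\left(t \right)} = - \frac{5}{6} + \frac{t}{6}$ ($I{\left(t \right)} = \frac{-5 + t}{6} = \left(-5 + t\right) \frac{1}{6} = - \frac{5}{6} + \frac{t}{6}$)
$o{\left(J \right)} = 2 J$
$L{\left(F,N \right)} = -2 + N + F N$ ($L{\left(F,N \right)} = \left(-2 + F N\right) + N = -2 + N + F N$)
$W = \frac{121}{9}$ ($W = \left(-2 + \left(- \frac{5}{6} + \frac{1}{6} \cdot 3\right) + 4 \left(- \frac{5}{6} + \frac{1}{6} \cdot 3\right)\right)^{2} = \left(-2 + \left(- \frac{5}{6} + \frac{1}{2}\right) + 4 \left(- \frac{5}{6} + \frac{1}{2}\right)\right)^{2} = \left(-2 - \frac{1}{3} + 4 \left(- \frac{1}{3}\right)\right)^{2} = \left(-2 - \frac{1}{3} - \frac{4}{3}\right)^{2} = \left(- \frac{11}{3}\right)^{2} = \frac{121}{9} \approx 13.444$)
$\frac{o{\left(3 \right)}}{W} = \frac{2 \cdot 3}{\frac{121}{9}} = 6 \cdot \frac{9}{121} = \frac{54}{121}$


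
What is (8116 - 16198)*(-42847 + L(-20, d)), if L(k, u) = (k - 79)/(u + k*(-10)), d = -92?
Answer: 692593725/2 ≈ 3.4630e+8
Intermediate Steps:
L(k, u) = (-79 + k)/(u - 10*k)
(8116 - 16198)*(-42847 + L(-20, d)) = (8116 - 16198)*(-42847 + (79 - 1*(-20))/(-1*(-92) + 10*(-20))) = -8082*(-42847 + (79 + 20)/(92 - 200)) = -8082*(-42847 + 99/(-108)) = -8082*(-42847 - 1/108*99) = -8082*(-42847 - 11/12) = -8082*(-514175/12) = 692593725/2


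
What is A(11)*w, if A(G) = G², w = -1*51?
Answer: -6171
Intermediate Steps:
w = -51
A(11)*w = 11²*(-51) = 121*(-51) = -6171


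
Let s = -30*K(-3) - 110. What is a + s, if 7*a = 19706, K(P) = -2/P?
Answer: 18796/7 ≈ 2685.1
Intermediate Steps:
a = 19706/7 (a = (⅐)*19706 = 19706/7 ≈ 2815.1)
s = -130 (s = -(-60)/(-3) - 110 = -(-60)*(-1)/3 - 110 = -30*⅔ - 110 = -20 - 110 = -130)
a + s = 19706/7 - 130 = 18796/7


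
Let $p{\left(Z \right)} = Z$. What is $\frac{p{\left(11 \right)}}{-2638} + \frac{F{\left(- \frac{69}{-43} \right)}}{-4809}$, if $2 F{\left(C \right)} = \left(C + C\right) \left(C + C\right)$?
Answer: $- \frac{40976429}{7818892186} \approx -0.0052407$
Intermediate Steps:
$F{\left(C \right)} = 2 C^{2}$ ($F{\left(C \right)} = \frac{\left(C + C\right) \left(C + C\right)}{2} = \frac{2 C 2 C}{2} = \frac{4 C^{2}}{2} = 2 C^{2}$)
$\frac{p{\left(11 \right)}}{-2638} + \frac{F{\left(- \frac{69}{-43} \right)}}{-4809} = \frac{11}{-2638} + \frac{2 \left(- \frac{69}{-43}\right)^{2}}{-4809} = 11 \left(- \frac{1}{2638}\right) + 2 \left(\left(-69\right) \left(- \frac{1}{43}\right)\right)^{2} \left(- \frac{1}{4809}\right) = - \frac{11}{2638} + 2 \left(\frac{69}{43}\right)^{2} \left(- \frac{1}{4809}\right) = - \frac{11}{2638} + 2 \cdot \frac{4761}{1849} \left(- \frac{1}{4809}\right) = - \frac{11}{2638} + \frac{9522}{1849} \left(- \frac{1}{4809}\right) = - \frac{11}{2638} - \frac{3174}{2963947} = - \frac{40976429}{7818892186}$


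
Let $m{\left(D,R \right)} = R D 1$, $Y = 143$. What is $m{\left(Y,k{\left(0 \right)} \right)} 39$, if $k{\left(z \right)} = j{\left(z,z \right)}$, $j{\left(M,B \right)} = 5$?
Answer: $27885$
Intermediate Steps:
$k{\left(z \right)} = 5$
$m{\left(D,R \right)} = D R$ ($m{\left(D,R \right)} = D R 1 = D R$)
$m{\left(Y,k{\left(0 \right)} \right)} 39 = 143 \cdot 5 \cdot 39 = 715 \cdot 39 = 27885$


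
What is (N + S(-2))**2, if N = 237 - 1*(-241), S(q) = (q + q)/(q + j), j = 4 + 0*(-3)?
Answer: 226576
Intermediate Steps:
j = 4 (j = 4 + 0 = 4)
S(q) = 2*q/(4 + q) (S(q) = (q + q)/(q + 4) = (2*q)/(4 + q) = 2*q/(4 + q))
N = 478 (N = 237 + 241 = 478)
(N + S(-2))**2 = (478 + 2*(-2)/(4 - 2))**2 = (478 + 2*(-2)/2)**2 = (478 + 2*(-2)*(1/2))**2 = (478 - 2)**2 = 476**2 = 226576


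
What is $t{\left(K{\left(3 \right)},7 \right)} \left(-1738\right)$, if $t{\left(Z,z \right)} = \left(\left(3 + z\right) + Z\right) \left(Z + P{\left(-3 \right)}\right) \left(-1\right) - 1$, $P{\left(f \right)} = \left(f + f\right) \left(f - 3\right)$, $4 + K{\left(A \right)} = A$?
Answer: $549208$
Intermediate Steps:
$K{\left(A \right)} = -4 + A$
$P{\left(f \right)} = 2 f \left(-3 + f\right)$
$t{\left(Z,z \right)} = -1 - \left(36 + Z\right) \left(3 + Z + z\right)$ ($t{\left(Z,z \right)} = \left(\left(3 + z\right) + Z\right) \left(Z + 2 \left(-3\right) \left(-3 - 3\right)\right) \left(-1\right) - 1 = \left(3 + Z + z\right) \left(Z + 2 \left(-3\right) \left(-6\right)\right) \left(-1\right) - 1 = \left(3 + Z + z\right) \left(Z + 36\right) \left(-1\right) - 1 = \left(3 + Z + z\right) \left(36 + Z\right) \left(-1\right) - 1 = \left(36 + Z\right) \left(3 + Z + z\right) \left(-1\right) - 1 = - \left(36 + Z\right) \left(3 + Z + z\right) - 1 = -1 - \left(36 + Z\right) \left(3 + Z + z\right)$)
$t{\left(K{\left(3 \right)},7 \right)} \left(-1738\right) = \left(-109 - \left(-4 + 3\right)^{2} - 39 \left(-4 + 3\right) - 252 - \left(-4 + 3\right) 7\right) \left(-1738\right) = \left(-109 - \left(-1\right)^{2} - -39 - 252 - \left(-1\right) 7\right) \left(-1738\right) = \left(-109 - 1 + 39 - 252 + 7\right) \left(-1738\right) = \left(-316\right) \left(-1738\right) = 549208$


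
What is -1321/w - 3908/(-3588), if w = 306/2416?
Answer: -477084805/45747 ≈ -10429.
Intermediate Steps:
w = 153/1208 (w = 306*(1/2416) = 153/1208 ≈ 0.12666)
-1321/w - 3908/(-3588) = -1321/153/1208 - 3908/(-3588) = -1321*1208/153 - 3908*(-1/3588) = -1595768/153 + 977/897 = -477084805/45747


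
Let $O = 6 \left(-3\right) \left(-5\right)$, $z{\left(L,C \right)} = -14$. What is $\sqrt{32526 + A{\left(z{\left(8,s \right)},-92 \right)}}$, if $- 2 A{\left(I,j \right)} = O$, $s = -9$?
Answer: $9 \sqrt{401} \approx 180.22$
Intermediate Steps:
$O = 90$ ($O = \left(-18\right) \left(-5\right) = 90$)
$A{\left(I,j \right)} = -45$ ($A{\left(I,j \right)} = \left(- \frac{1}{2}\right) 90 = -45$)
$\sqrt{32526 + A{\left(z{\left(8,s \right)},-92 \right)}} = \sqrt{32526 - 45} = \sqrt{32481} = 9 \sqrt{401}$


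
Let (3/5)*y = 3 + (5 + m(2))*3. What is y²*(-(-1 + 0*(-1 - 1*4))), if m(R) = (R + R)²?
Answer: 12100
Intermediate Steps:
m(R) = 4*R² (m(R) = (2*R)² = 4*R²)
y = 110 (y = 5*(3 + (5 + 4*2²)*3)/3 = 5*(3 + (5 + 4*4)*3)/3 = 5*(3 + (5 + 16)*3)/3 = 5*(3 + 21*3)/3 = 5*(3 + 63)/3 = (5/3)*66 = 110)
y²*(-(-1 + 0*(-1 - 1*4))) = 110²*(-(-1 + 0*(-1 - 1*4))) = 12100*(-(-1 + 0*(-1 - 4))) = 12100*(-(-1 + 0*(-5))) = 12100*(-(-1 + 0)) = 12100*(-1*(-1)) = 12100*1 = 12100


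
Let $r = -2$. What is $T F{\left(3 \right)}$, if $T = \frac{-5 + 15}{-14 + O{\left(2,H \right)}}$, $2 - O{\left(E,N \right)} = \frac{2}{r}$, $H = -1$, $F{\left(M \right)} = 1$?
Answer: $- \frac{10}{11} \approx -0.90909$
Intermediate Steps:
$O{\left(E,N \right)} = 3$ ($O{\left(E,N \right)} = 2 - \frac{2}{-2} = 2 - 2 \left(- \frac{1}{2}\right) = 2 - -1 = 2 + 1 = 3$)
$T = - \frac{10}{11}$ ($T = \frac{-5 + 15}{-14 + 3} = \frac{10}{-11} = 10 \left(- \frac{1}{11}\right) = - \frac{10}{11} \approx -0.90909$)
$T F{\left(3 \right)} = \left(- \frac{10}{11}\right) 1 = - \frac{10}{11}$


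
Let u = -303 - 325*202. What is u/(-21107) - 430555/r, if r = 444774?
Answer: 20246455237/9387844818 ≈ 2.1567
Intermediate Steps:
u = -65953 (u = -303 - 65650 = -65953)
u/(-21107) - 430555/r = -65953/(-21107) - 430555/444774 = -65953*(-1/21107) - 430555*1/444774 = 65953/21107 - 430555/444774 = 20246455237/9387844818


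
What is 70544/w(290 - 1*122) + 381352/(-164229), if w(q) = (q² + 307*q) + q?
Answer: -131323515/91201838 ≈ -1.4399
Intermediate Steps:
w(q) = q² + 308*q
70544/w(290 - 1*122) + 381352/(-164229) = 70544/(((290 - 1*122)*(308 + (290 - 1*122)))) + 381352/(-164229) = 70544/(((290 - 122)*(308 + (290 - 122)))) + 381352*(-1/164229) = 70544/((168*(308 + 168))) - 381352/164229 = 70544/((168*476)) - 381352/164229 = 70544/79968 - 381352/164229 = 70544*(1/79968) - 381352/164229 = 4409/4998 - 381352/164229 = -131323515/91201838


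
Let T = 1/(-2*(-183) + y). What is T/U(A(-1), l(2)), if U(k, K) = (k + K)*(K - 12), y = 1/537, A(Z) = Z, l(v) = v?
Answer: -537/1965430 ≈ -0.00027322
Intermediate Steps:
y = 1/537 ≈ 0.0018622
U(k, K) = (-12 + K)*(K + k) (U(k, K) = (K + k)*(-12 + K) = (-12 + K)*(K + k))
T = 537/196543 (T = 1/(-2*(-183) + 1/537) = 1/(366 + 1/537) = 1/(196543/537) = 537/196543 ≈ 0.0027322)
T/U(A(-1), l(2)) = 537/(196543*(2**2 - 12*2 - 12*(-1) + 2*(-1))) = 537/(196543*(4 - 24 + 12 - 2)) = (537/196543)/(-10) = (537/196543)*(-1/10) = -537/1965430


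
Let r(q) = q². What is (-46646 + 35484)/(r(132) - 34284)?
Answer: 5581/8430 ≈ 0.66204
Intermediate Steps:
(-46646 + 35484)/(r(132) - 34284) = (-46646 + 35484)/(132² - 34284) = -11162/(17424 - 34284) = -11162/(-16860) = -11162*(-1/16860) = 5581/8430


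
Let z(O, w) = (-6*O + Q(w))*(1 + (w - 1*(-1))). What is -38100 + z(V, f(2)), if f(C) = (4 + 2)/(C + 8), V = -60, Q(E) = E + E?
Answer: -929022/25 ≈ -37161.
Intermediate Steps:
Q(E) = 2*E
f(C) = 6/(8 + C)
z(O, w) = (2 + w)*(-6*O + 2*w) (z(O, w) = (-6*O + 2*w)*(1 + (w - 1*(-1))) = (-6*O + 2*w)*(1 + (w + 1)) = (-6*O + 2*w)*(1 + (1 + w)) = (-6*O + 2*w)*(2 + w) = (2 + w)*(-6*O + 2*w))
-38100 + z(V, f(2)) = -38100 + (-12*(-60) + 2*(6/(8 + 2))**2 + 4*(6/(8 + 2)) - 6*(-60)*6/(8 + 2)) = -38100 + (720 + 2*(6/10)**2 + 4*(6/10) - 6*(-60)*6/10) = -38100 + (720 + 2*(6*(1/10))**2 + 4*(6*(1/10)) - 6*(-60)*6*(1/10)) = -38100 + (720 + 2*(3/5)**2 + 4*(3/5) - 6*(-60)*3/5) = -38100 + (720 + 2*(9/25) + 12/5 + 216) = -38100 + (720 + 18/25 + 12/5 + 216) = -38100 + 23478/25 = -929022/25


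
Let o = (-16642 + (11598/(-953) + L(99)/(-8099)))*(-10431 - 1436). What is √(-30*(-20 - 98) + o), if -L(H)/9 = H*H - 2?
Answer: √11766201129352516439957/7718347 ≈ 14054.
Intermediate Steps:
L(H) = 18 - 9*H² (L(H) = -9*(H*H - 2) = -9*(H² - 2) = -9*(-2 + H²) = 18 - 9*H²)
o = 1524418407381251/7718347 (o = (-16642 + (11598/(-953) + (18 - 9*99²)/(-8099)))*(-10431 - 1436) = (-16642 + (11598*(-1/953) + (18 - 9*9801)*(-1/8099)))*(-11867) = (-16642 + (-11598/953 + (18 - 88209)*(-1/8099)))*(-11867) = (-16642 + (-11598/953 - 88191*(-1/8099)))*(-11867) = (-16642 + (-11598/953 + 88191/8099))*(-11867) = (-16642 - 9886179/7718347)*(-11867) = -128458616953/7718347*(-11867) = 1524418407381251/7718347 ≈ 1.9751e+8)
√(-30*(-20 - 98) + o) = √(-30*(-20 - 98) + 1524418407381251/7718347) = √(-30*(-118) + 1524418407381251/7718347) = √(3540 + 1524418407381251/7718347) = √(1524445730329631/7718347) = √11766201129352516439957/7718347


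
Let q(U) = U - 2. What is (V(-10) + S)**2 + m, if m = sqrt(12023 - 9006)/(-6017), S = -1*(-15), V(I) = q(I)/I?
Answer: 6561/25 - sqrt(3017)/6017 ≈ 262.43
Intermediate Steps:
q(U) = -2 + U
V(I) = (-2 + I)/I
S = 15
m = -sqrt(3017)/6017 (m = sqrt(3017)*(-1/6017) = -sqrt(3017)/6017 ≈ -0.0091287)
(V(-10) + S)**2 + m = ((-2 - 10)/(-10) + 15)**2 - sqrt(3017)/6017 = (-1/10*(-12) + 15)**2 - sqrt(3017)/6017 = (6/5 + 15)**2 - sqrt(3017)/6017 = (81/5)**2 - sqrt(3017)/6017 = 6561/25 - sqrt(3017)/6017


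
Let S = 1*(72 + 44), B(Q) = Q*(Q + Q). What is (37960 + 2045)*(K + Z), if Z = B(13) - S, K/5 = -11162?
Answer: -2223797940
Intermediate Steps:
K = -55810 (K = 5*(-11162) = -55810)
B(Q) = 2*Q² (B(Q) = Q*(2*Q) = 2*Q²)
S = 116 (S = 1*116 = 116)
Z = 222 (Z = 2*13² - 1*116 = 2*169 - 116 = 338 - 116 = 222)
(37960 + 2045)*(K + Z) = (37960 + 2045)*(-55810 + 222) = 40005*(-55588) = -2223797940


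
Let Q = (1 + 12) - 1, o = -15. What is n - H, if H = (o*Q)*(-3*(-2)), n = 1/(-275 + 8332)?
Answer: 8701561/8057 ≈ 1080.0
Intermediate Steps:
Q = 12 (Q = 13 - 1 = 12)
n = 1/8057 ≈ 0.00012412
H = -1080 (H = (-15*12)*(-3*(-2)) = -180*6 = -1080)
n - H = 1/8057 - 1*(-1080) = 1/8057 + 1080 = 8701561/8057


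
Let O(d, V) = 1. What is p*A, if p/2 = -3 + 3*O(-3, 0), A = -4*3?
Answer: 0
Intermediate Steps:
A = -12
p = 0 (p = 2*(-3 + 3*1) = 2*(-3 + 3) = 2*0 = 0)
p*A = 0*(-12) = 0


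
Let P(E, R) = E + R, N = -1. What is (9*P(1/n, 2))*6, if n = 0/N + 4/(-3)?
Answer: 135/2 ≈ 67.500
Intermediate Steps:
n = -4/3 (n = 0/(-1) + 4/(-3) = 0*(-1) + 4*(-⅓) = 0 - 4/3 = -4/3 ≈ -1.3333)
(9*P(1/n, 2))*6 = (9*(1/(-4/3) + 2))*6 = (9*(-¾ + 2))*6 = (9*(5/4))*6 = (45/4)*6 = 135/2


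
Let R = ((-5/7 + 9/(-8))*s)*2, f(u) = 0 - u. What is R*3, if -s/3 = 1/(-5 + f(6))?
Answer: -927/308 ≈ -3.0097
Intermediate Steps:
f(u) = -u
s = 3/11 (s = -3/(-5 - 1*6) = -3/(-5 - 6) = -3/(-11) = -3*(-1/11) = 3/11 ≈ 0.27273)
R = -309/308 (R = ((-5/7 + 9/(-8))*(3/11))*2 = ((-5*⅐ + 9*(-⅛))*(3/11))*2 = ((-5/7 - 9/8)*(3/11))*2 = -103/56*3/11*2 = -309/616*2 = -309/308 ≈ -1.0032)
R*3 = -309/308*3 = -927/308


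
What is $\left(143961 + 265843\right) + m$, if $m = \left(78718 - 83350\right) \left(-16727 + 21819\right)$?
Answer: $-23176340$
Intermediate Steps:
$m = -23586144$ ($m = \left(-4632\right) 5092 = -23586144$)
$\left(143961 + 265843\right) + m = \left(143961 + 265843\right) - 23586144 = 409804 - 23586144 = -23176340$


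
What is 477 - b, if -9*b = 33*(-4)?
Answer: 1387/3 ≈ 462.33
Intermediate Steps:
b = 44/3 (b = -11*(-4)/3 = -⅑*(-132) = 44/3 ≈ 14.667)
477 - b = 477 - 1*44/3 = 477 - 44/3 = 1387/3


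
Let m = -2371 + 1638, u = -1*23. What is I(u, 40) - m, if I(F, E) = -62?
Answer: 671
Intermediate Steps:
u = -23
m = -733
I(u, 40) - m = -62 - 1*(-733) = -62 + 733 = 671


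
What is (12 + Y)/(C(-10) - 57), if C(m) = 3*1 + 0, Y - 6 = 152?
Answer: -85/27 ≈ -3.1481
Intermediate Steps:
Y = 158 (Y = 6 + 152 = 158)
C(m) = 3 (C(m) = 3 + 0 = 3)
(12 + Y)/(C(-10) - 57) = (12 + 158)/(3 - 57) = 170/(-54) = 170*(-1/54) = -85/27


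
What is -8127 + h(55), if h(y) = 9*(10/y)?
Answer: -89379/11 ≈ -8125.4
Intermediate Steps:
h(y) = 90/y
-8127 + h(55) = -8127 + 90/55 = -8127 + 90*(1/55) = -8127 + 18/11 = -89379/11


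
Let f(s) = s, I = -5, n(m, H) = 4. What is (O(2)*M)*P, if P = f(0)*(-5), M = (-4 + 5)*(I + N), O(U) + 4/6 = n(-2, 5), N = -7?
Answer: 0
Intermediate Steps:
O(U) = 10/3 (O(U) = -⅔ + 4 = 10/3)
M = -12 (M = (-4 + 5)*(-5 - 7) = 1*(-12) = -12)
P = 0 (P = 0*(-5) = 0)
(O(2)*M)*P = ((10/3)*(-12))*0 = -40*0 = 0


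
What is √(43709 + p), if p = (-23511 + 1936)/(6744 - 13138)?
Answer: √1787103312874/6394 ≈ 209.07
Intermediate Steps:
p = 21575/6394 (p = -21575/(-6394) = -21575*(-1/6394) = 21575/6394 ≈ 3.3743)
√(43709 + p) = √(43709 + 21575/6394) = √(279496921/6394) = √1787103312874/6394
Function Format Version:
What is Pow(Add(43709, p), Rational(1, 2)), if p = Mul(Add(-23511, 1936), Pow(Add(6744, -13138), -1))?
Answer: Mul(Rational(1, 6394), Pow(1787103312874, Rational(1, 2))) ≈ 209.07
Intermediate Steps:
p = Rational(21575, 6394) (p = Mul(-21575, Pow(-6394, -1)) = Mul(-21575, Rational(-1, 6394)) = Rational(21575, 6394) ≈ 3.3743)
Pow(Add(43709, p), Rational(1, 2)) = Pow(Add(43709, Rational(21575, 6394)), Rational(1, 2)) = Pow(Rational(279496921, 6394), Rational(1, 2)) = Mul(Rational(1, 6394), Pow(1787103312874, Rational(1, 2)))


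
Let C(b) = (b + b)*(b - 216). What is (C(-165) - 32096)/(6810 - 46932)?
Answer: -46817/20061 ≈ -2.3337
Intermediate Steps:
C(b) = 2*b*(-216 + b) (C(b) = (2*b)*(-216 + b) = 2*b*(-216 + b))
(C(-165) - 32096)/(6810 - 46932) = (2*(-165)*(-216 - 165) - 32096)/(6810 - 46932) = (2*(-165)*(-381) - 32096)/(-40122) = (125730 - 32096)*(-1/40122) = 93634*(-1/40122) = -46817/20061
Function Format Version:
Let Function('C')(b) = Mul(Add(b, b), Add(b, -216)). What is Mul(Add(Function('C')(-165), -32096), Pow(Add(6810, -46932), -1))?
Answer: Rational(-46817, 20061) ≈ -2.3337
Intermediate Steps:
Function('C')(b) = Mul(2, b, Add(-216, b)) (Function('C')(b) = Mul(Mul(2, b), Add(-216, b)) = Mul(2, b, Add(-216, b)))
Mul(Add(Function('C')(-165), -32096), Pow(Add(6810, -46932), -1)) = Mul(Add(Mul(2, -165, Add(-216, -165)), -32096), Pow(Add(6810, -46932), -1)) = Mul(Add(Mul(2, -165, -381), -32096), Pow(-40122, -1)) = Mul(Add(125730, -32096), Rational(-1, 40122)) = Mul(93634, Rational(-1, 40122)) = Rational(-46817, 20061)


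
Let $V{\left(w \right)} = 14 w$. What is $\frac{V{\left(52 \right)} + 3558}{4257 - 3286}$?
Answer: $\frac{4286}{971} \approx 4.414$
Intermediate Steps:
$\frac{V{\left(52 \right)} + 3558}{4257 - 3286} = \frac{14 \cdot 52 + 3558}{4257 - 3286} = \frac{728 + 3558}{971} = 4286 \cdot \frac{1}{971} = \frac{4286}{971}$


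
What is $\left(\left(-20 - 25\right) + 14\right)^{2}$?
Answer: $961$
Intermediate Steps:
$\left(\left(-20 - 25\right) + 14\right)^{2} = \left(-45 + 14\right)^{2} = \left(-31\right)^{2} = 961$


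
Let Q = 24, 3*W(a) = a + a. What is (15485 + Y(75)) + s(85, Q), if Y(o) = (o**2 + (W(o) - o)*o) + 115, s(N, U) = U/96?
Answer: 77401/4 ≈ 19350.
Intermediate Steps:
W(a) = 2*a/3 (W(a) = (a + a)/3 = (2*a)/3 = 2*a/3)
s(N, U) = U/96 (s(N, U) = U*(1/96) = U/96)
Y(o) = 115 + 2*o**2/3 (Y(o) = (o**2 + (2*o/3 - o)*o) + 115 = (o**2 + (-o/3)*o) + 115 = (o**2 - o**2/3) + 115 = 2*o**2/3 + 115 = 115 + 2*o**2/3)
(15485 + Y(75)) + s(85, Q) = (15485 + (115 + (2/3)*75**2)) + (1/96)*24 = (15485 + (115 + (2/3)*5625)) + 1/4 = (15485 + (115 + 3750)) + 1/4 = (15485 + 3865) + 1/4 = 19350 + 1/4 = 77401/4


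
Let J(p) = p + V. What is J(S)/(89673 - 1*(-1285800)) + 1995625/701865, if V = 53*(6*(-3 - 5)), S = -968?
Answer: 182830890383/64359757143 ≈ 2.8408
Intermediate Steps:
V = -2544 (V = 53*(6*(-8)) = 53*(-48) = -2544)
J(p) = -2544 + p (J(p) = p - 2544 = -2544 + p)
J(S)/(89673 - 1*(-1285800)) + 1995625/701865 = (-2544 - 968)/(89673 - 1*(-1285800)) + 1995625/701865 = -3512/(89673 + 1285800) + 1995625*(1/701865) = -3512/1375473 + 399125/140373 = 182830890383/64359757143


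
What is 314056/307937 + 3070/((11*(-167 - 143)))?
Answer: 12556437/105006517 ≈ 0.11958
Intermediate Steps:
314056/307937 + 3070/((11*(-167 - 143))) = 314056*(1/307937) + 3070/((11*(-310))) = 314056/307937 + 3070/(-3410) = 314056/307937 + 3070*(-1/3410) = 314056/307937 - 307/341 = 12556437/105006517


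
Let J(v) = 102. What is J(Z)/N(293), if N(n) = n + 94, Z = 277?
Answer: 34/129 ≈ 0.26357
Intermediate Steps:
N(n) = 94 + n
J(Z)/N(293) = 102/(94 + 293) = 102/387 = 102*(1/387) = 34/129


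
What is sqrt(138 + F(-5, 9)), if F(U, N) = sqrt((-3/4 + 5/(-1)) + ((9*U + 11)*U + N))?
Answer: sqrt(552 + 6*sqrt(77))/2 ≈ 12.295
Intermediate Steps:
F(U, N) = sqrt(-23/4 + N + U*(11 + 9*U)) (F(U, N) = sqrt((-3*1/4 + 5*(-1)) + ((11 + 9*U)*U + N)) = sqrt((-3/4 - 5) + (U*(11 + 9*U) + N)) = sqrt(-23/4 + (N + U*(11 + 9*U))) = sqrt(-23/4 + N + U*(11 + 9*U)))
sqrt(138 + F(-5, 9)) = sqrt(138 + sqrt(-23 + 4*9 + 36*(-5)**2 + 44*(-5))/2) = sqrt(138 + sqrt(-23 + 36 + 36*25 - 220)/2) = sqrt(138 + sqrt(-23 + 36 + 900 - 220)/2) = sqrt(138 + sqrt(693)/2) = sqrt(138 + (3*sqrt(77))/2) = sqrt(138 + 3*sqrt(77)/2)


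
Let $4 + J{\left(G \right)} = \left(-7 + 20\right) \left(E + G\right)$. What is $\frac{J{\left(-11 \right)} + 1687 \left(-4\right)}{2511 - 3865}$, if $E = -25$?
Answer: $\frac{3610}{677} \approx 5.3324$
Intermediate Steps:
$J{\left(G \right)} = -329 + 13 G$ ($J{\left(G \right)} = -4 + \left(-7 + 20\right) \left(-25 + G\right) = -4 + 13 \left(-25 + G\right) = -4 + \left(-325 + 13 G\right) = -329 + 13 G$)
$\frac{J{\left(-11 \right)} + 1687 \left(-4\right)}{2511 - 3865} = \frac{\left(-329 + 13 \left(-11\right)\right) + 1687 \left(-4\right)}{2511 - 3865} = \frac{\left(-329 - 143\right) - 6748}{-1354} = \left(-472 - 6748\right) \left(- \frac{1}{1354}\right) = \left(-7220\right) \left(- \frac{1}{1354}\right) = \frac{3610}{677}$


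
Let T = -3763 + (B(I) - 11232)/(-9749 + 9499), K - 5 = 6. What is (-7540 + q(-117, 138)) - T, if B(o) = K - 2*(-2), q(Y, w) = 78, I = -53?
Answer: -935967/250 ≈ -3743.9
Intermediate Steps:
K = 11 (K = 5 + 6 = 11)
B(o) = 15 (B(o) = 11 - 2*(-2) = 11 + 4 = 15)
T = -929533/250 (T = -3763 + (15 - 11232)/(-9749 + 9499) = -3763 - 11217/(-250) = -3763 - 11217*(-1/250) = -3763 + 11217/250 = -929533/250 ≈ -3718.1)
(-7540 + q(-117, 138)) - T = (-7540 + 78) - 1*(-929533/250) = -7462 + 929533/250 = -935967/250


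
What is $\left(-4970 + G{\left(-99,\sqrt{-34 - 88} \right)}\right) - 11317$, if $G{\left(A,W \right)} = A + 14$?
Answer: $-16372$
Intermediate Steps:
$G{\left(A,W \right)} = 14 + A$
$\left(-4970 + G{\left(-99,\sqrt{-34 - 88} \right)}\right) - 11317 = \left(-4970 + \left(14 - 99\right)\right) - 11317 = \left(-4970 - 85\right) - 11317 = -5055 - 11317 = -16372$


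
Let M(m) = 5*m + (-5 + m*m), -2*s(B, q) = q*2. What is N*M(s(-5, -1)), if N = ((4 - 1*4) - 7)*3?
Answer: -21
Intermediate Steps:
s(B, q) = -q (s(B, q) = -q*2/2 = -q)
M(m) = -5 + m² + 5*m (M(m) = 5*m + (-5 + m²) = -5 + m² + 5*m)
N = -21 (N = ((4 - 4) - 7)*3 = (0 - 7)*3 = -7*3 = -21)
N*M(s(-5, -1)) = -21*(-5 + (-1*(-1))² + 5*(-1*(-1))) = -21*(-5 + 1² + 5*1) = -21*(-5 + 1 + 5) = -21*1 = -21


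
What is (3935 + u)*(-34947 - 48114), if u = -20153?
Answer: 1347083298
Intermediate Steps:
(3935 + u)*(-34947 - 48114) = (3935 - 20153)*(-34947 - 48114) = -16218*(-83061) = 1347083298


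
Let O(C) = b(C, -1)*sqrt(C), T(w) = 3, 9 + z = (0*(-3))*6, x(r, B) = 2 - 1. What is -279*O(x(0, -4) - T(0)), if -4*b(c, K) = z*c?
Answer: 2511*I*sqrt(2)/2 ≈ 1775.5*I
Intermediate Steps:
x(r, B) = 1
z = -9 (z = -9 + (0*(-3))*6 = -9 + 0*6 = -9 + 0 = -9)
b(c, K) = 9*c/4 (b(c, K) = -(-9)*c/4 = 9*c/4)
O(C) = 9*C**(3/2)/4 (O(C) = (9*C/4)*sqrt(C) = 9*C**(3/2)/4)
-279*O(x(0, -4) - T(0)) = -2511*(1 - 1*3)**(3/2)/4 = -2511*(1 - 3)**(3/2)/4 = -2511*(-2)**(3/2)/4 = -2511*(-2*I*sqrt(2))/4 = -(-2511)*I*sqrt(2)/2 = 2511*I*sqrt(2)/2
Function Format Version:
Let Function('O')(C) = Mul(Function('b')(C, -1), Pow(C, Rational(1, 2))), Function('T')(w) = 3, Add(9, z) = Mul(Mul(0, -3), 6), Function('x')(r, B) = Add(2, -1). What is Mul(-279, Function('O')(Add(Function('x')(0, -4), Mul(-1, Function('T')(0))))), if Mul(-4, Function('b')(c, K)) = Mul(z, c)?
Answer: Mul(Rational(2511, 2), I, Pow(2, Rational(1, 2))) ≈ Mul(1775.5, I)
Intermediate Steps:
Function('x')(r, B) = 1
z = -9 (z = Add(-9, Mul(Mul(0, -3), 6)) = Add(-9, Mul(0, 6)) = Add(-9, 0) = -9)
Function('b')(c, K) = Mul(Rational(9, 4), c) (Function('b')(c, K) = Mul(Rational(-1, 4), Mul(-9, c)) = Mul(Rational(9, 4), c))
Function('O')(C) = Mul(Rational(9, 4), Pow(C, Rational(3, 2))) (Function('O')(C) = Mul(Mul(Rational(9, 4), C), Pow(C, Rational(1, 2))) = Mul(Rational(9, 4), Pow(C, Rational(3, 2))))
Mul(-279, Function('O')(Add(Function('x')(0, -4), Mul(-1, Function('T')(0))))) = Mul(-279, Mul(Rational(9, 4), Pow(Add(1, Mul(-1, 3)), Rational(3, 2)))) = Mul(-279, Mul(Rational(9, 4), Pow(Add(1, -3), Rational(3, 2)))) = Mul(-279, Mul(Rational(9, 4), Pow(-2, Rational(3, 2)))) = Mul(-279, Mul(Rational(9, 4), Mul(-2, I, Pow(2, Rational(1, 2))))) = Mul(-279, Mul(Rational(-9, 2), I, Pow(2, Rational(1, 2)))) = Mul(Rational(2511, 2), I, Pow(2, Rational(1, 2)))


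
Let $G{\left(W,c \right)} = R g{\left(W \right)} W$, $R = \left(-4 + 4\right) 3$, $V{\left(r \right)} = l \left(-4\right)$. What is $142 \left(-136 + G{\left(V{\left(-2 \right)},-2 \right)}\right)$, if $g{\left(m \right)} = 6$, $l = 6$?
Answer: $-19312$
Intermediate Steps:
$V{\left(r \right)} = -24$ ($V{\left(r \right)} = 6 \left(-4\right) = -24$)
$R = 0$ ($R = 0 \cdot 3 = 0$)
$G{\left(W,c \right)} = 0$ ($G{\left(W,c \right)} = 0 \cdot 6 W = 0 W = 0$)
$142 \left(-136 + G{\left(V{\left(-2 \right)},-2 \right)}\right) = 142 \left(-136 + 0\right) = 142 \left(-136\right) = -19312$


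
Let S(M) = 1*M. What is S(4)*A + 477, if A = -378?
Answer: -1035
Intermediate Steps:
S(M) = M
S(4)*A + 477 = 4*(-378) + 477 = -1512 + 477 = -1035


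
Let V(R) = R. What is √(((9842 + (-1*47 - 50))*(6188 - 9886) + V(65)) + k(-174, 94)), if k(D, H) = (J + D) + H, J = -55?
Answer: 6*I*√1001030 ≈ 6003.1*I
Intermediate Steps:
k(D, H) = -55 + D + H (k(D, H) = (-55 + D) + H = -55 + D + H)
√(((9842 + (-1*47 - 50))*(6188 - 9886) + V(65)) + k(-174, 94)) = √(((9842 + (-1*47 - 50))*(6188 - 9886) + 65) + (-55 - 174 + 94)) = √(((9842 + (-47 - 50))*(-3698) + 65) - 135) = √(((9842 - 97)*(-3698) + 65) - 135) = √((9745*(-3698) + 65) - 135) = √((-36037010 + 65) - 135) = √(-36036945 - 135) = √(-36037080) = 6*I*√1001030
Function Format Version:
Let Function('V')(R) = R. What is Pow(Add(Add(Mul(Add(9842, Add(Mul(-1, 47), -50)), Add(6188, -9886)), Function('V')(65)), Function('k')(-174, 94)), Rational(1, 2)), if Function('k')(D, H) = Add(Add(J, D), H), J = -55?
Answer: Mul(6, I, Pow(1001030, Rational(1, 2))) ≈ Mul(6003.1, I)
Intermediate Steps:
Function('k')(D, H) = Add(-55, D, H) (Function('k')(D, H) = Add(Add(-55, D), H) = Add(-55, D, H))
Pow(Add(Add(Mul(Add(9842, Add(Mul(-1, 47), -50)), Add(6188, -9886)), Function('V')(65)), Function('k')(-174, 94)), Rational(1, 2)) = Pow(Add(Add(Mul(Add(9842, Add(Mul(-1, 47), -50)), Add(6188, -9886)), 65), Add(-55, -174, 94)), Rational(1, 2)) = Pow(Add(Add(Mul(Add(9842, Add(-47, -50)), -3698), 65), -135), Rational(1, 2)) = Pow(Add(Add(Mul(Add(9842, -97), -3698), 65), -135), Rational(1, 2)) = Pow(Add(Add(Mul(9745, -3698), 65), -135), Rational(1, 2)) = Pow(Add(Add(-36037010, 65), -135), Rational(1, 2)) = Pow(Add(-36036945, -135), Rational(1, 2)) = Pow(-36037080, Rational(1, 2)) = Mul(6, I, Pow(1001030, Rational(1, 2)))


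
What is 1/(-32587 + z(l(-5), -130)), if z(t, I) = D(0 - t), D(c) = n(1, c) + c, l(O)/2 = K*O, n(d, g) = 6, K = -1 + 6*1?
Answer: -1/32531 ≈ -3.0740e-5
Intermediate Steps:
K = 5 (K = -1 + 6 = 5)
l(O) = 10*O (l(O) = 2*(5*O) = 10*O)
D(c) = 6 + c
z(t, I) = 6 - t (z(t, I) = 6 + (0 - t) = 6 - t)
1/(-32587 + z(l(-5), -130)) = 1/(-32587 + (6 - 10*(-5))) = 1/(-32587 + (6 - 1*(-50))) = 1/(-32587 + (6 + 50)) = 1/(-32587 + 56) = 1/(-32531) = -1/32531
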